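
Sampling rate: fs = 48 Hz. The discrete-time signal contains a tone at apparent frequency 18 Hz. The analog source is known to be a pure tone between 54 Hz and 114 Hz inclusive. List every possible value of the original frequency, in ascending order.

Frequencies that alias to 18 Hz are k·fs ± 18 Hz for integer k ≥ 0.
k=0: 18 Hz.
k=1: 30 Hz, 66 Hz.
k=2: 78 Hz, 114 Hz.
k=3: 126 Hz, 162 Hz.
Within [54 Hz, 114 Hz]: 66 Hz, 78 Hz, 114 Hz.

66 Hz, 78 Hz, 114 Hz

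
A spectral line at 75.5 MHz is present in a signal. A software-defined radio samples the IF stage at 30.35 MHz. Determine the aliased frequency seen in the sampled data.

75.5 MHz mod fs = 14.8 MHz.
14.8 MHz ≤ fs/2 = 15.175 MHz, appears at 14.8 MHz.

14.8 MHz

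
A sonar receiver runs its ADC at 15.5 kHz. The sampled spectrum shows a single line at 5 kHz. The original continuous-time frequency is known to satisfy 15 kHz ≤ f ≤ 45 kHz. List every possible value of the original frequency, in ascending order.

Frequencies that alias to 5 kHz are k·fs ± 5 kHz for integer k ≥ 0.
k=0: 5 kHz.
k=1: 10.5 kHz, 20.5 kHz.
k=2: 26 kHz, 36 kHz.
k=3: 41.5 kHz, 51.5 kHz.
k=4: 57 kHz, 67 kHz.
Within [15 kHz, 45 kHz]: 20.5 kHz, 26 kHz, 36 kHz, 41.5 kHz.

20.5 kHz, 26 kHz, 36 kHz, 41.5 kHz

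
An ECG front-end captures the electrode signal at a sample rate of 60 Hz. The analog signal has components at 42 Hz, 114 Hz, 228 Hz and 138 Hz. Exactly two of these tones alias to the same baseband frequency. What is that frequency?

18 Hz

fs/2 = 30 Hz.
42 Hz > fs/2 = 30 Hz, folds to fs − 42 Hz = 18 Hz.
114 Hz mod fs = 54 Hz.
54 Hz > fs/2 = 30 Hz, folds to fs − 54 Hz = 6 Hz.
228 Hz mod fs = 48 Hz.
48 Hz > fs/2 = 30 Hz, folds to fs − 48 Hz = 12 Hz.
138 Hz mod fs = 18 Hz.
18 Hz ≤ fs/2 = 30 Hz, appears at 18 Hz.
42 Hz and 138 Hz both map to 18 Hz.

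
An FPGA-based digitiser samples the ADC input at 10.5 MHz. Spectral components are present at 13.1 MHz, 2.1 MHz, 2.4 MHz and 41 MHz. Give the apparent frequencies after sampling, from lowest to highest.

fs/2 = 5.25 MHz.
13.1 MHz mod fs = 2.6 MHz.
2.6 MHz ≤ fs/2 = 5.25 MHz, appears at 2.6 MHz.
2.1 MHz ≤ fs/2 = 5.25 MHz, passes unchanged.
2.4 MHz ≤ fs/2 = 5.25 MHz, passes unchanged.
41 MHz mod fs = 9.5 MHz.
9.5 MHz > fs/2 = 5.25 MHz, folds to fs − 9.5 MHz = 1 MHz.
Distinct values: {1 MHz, 2.1 MHz, 2.4 MHz, 2.6 MHz}.

1 MHz, 2.1 MHz, 2.4 MHz, 2.6 MHz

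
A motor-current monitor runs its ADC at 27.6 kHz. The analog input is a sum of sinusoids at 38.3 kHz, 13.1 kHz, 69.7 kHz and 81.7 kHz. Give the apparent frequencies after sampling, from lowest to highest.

1.1 kHz, 10.7 kHz, 13.1 kHz

fs/2 = 13.8 kHz.
38.3 kHz mod fs = 10.7 kHz.
10.7 kHz ≤ fs/2 = 13.8 kHz, appears at 10.7 kHz.
13.1 kHz ≤ fs/2 = 13.8 kHz, passes unchanged.
69.7 kHz mod fs = 14.5 kHz.
14.5 kHz > fs/2 = 13.8 kHz, folds to fs − 14.5 kHz = 13.1 kHz.
81.7 kHz mod fs = 26.5 kHz.
26.5 kHz > fs/2 = 13.8 kHz, folds to fs − 26.5 kHz = 1.1 kHz.
Distinct values: {1.1 kHz, 10.7 kHz, 13.1 kHz}.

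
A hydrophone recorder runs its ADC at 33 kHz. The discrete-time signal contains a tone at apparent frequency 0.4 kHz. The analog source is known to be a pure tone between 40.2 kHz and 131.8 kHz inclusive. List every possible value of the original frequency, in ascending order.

65.6 kHz, 66.4 kHz, 98.6 kHz, 99.4 kHz, 131.6 kHz

Frequencies that alias to 0.4 kHz are k·fs ± 0.4 kHz for integer k ≥ 0.
k=0: 0.4 kHz.
k=1: 32.6 kHz, 33.4 kHz.
k=2: 65.6 kHz, 66.4 kHz.
k=3: 98.6 kHz, 99.4 kHz.
k=4: 131.6 kHz, 132.4 kHz.
k=5: 164.6 kHz, 165.4 kHz.
Within [40.2 kHz, 131.8 kHz]: 65.6 kHz, 66.4 kHz, 98.6 kHz, 99.4 kHz, 131.6 kHz.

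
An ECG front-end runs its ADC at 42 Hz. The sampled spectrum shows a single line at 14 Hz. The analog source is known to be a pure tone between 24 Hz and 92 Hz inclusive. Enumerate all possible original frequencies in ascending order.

28 Hz, 56 Hz, 70 Hz

Frequencies that alias to 14 Hz are k·fs ± 14 Hz for integer k ≥ 0.
k=0: 14 Hz.
k=1: 28 Hz, 56 Hz.
k=2: 70 Hz, 98 Hz.
k=3: 112 Hz, 140 Hz.
Within [24 Hz, 92 Hz]: 28 Hz, 56 Hz, 70 Hz.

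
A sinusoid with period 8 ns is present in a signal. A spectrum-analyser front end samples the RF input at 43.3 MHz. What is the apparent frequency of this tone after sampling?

4.9 MHz

T = 8 ns → f = 1/T = 125 MHz.
125 MHz mod fs = 38.4 MHz.
38.4 MHz > fs/2 = 21.65 MHz, folds to fs − 38.4 MHz = 4.9 MHz.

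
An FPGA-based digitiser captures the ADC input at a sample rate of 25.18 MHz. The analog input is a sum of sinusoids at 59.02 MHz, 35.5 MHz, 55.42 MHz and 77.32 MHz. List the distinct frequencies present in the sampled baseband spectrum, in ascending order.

fs/2 = 12.59 MHz.
59.02 MHz mod fs = 8.66 MHz.
8.66 MHz ≤ fs/2 = 12.59 MHz, appears at 8.66 MHz.
35.5 MHz mod fs = 10.32 MHz.
10.32 MHz ≤ fs/2 = 12.59 MHz, appears at 10.32 MHz.
55.42 MHz mod fs = 5.06 MHz.
5.06 MHz ≤ fs/2 = 12.59 MHz, appears at 5.06 MHz.
77.32 MHz mod fs = 1.78 MHz.
1.78 MHz ≤ fs/2 = 12.59 MHz, appears at 1.78 MHz.
Distinct values: {1.78 MHz, 5.06 MHz, 8.66 MHz, 10.32 MHz}.

1.78 MHz, 5.06 MHz, 8.66 MHz, 10.32 MHz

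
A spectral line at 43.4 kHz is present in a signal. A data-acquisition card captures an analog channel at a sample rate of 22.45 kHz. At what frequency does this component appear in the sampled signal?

1.5 kHz

43.4 kHz mod fs = 20.95 kHz.
20.95 kHz > fs/2 = 11.225 kHz, folds to fs − 20.95 kHz = 1.5 kHz.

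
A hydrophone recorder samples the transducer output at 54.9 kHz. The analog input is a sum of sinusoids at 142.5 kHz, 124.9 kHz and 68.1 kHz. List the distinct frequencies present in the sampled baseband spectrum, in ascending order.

fs/2 = 27.45 kHz.
142.5 kHz mod fs = 32.7 kHz.
32.7 kHz > fs/2 = 27.45 kHz, folds to fs − 32.7 kHz = 22.2 kHz.
124.9 kHz mod fs = 15.1 kHz.
15.1 kHz ≤ fs/2 = 27.45 kHz, appears at 15.1 kHz.
68.1 kHz mod fs = 13.2 kHz.
13.2 kHz ≤ fs/2 = 27.45 kHz, appears at 13.2 kHz.
Distinct values: {13.2 kHz, 15.1 kHz, 22.2 kHz}.

13.2 kHz, 15.1 kHz, 22.2 kHz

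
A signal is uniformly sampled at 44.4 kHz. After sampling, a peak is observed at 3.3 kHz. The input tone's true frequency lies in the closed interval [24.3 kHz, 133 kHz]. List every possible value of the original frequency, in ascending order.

Frequencies that alias to 3.3 kHz are k·fs ± 3.3 kHz for integer k ≥ 0.
k=0: 3.3 kHz.
k=1: 41.1 kHz, 47.7 kHz.
k=2: 85.5 kHz, 92.1 kHz.
k=3: 129.9 kHz, 136.5 kHz.
k=4: 174.3 kHz, 180.9 kHz.
Within [24.3 kHz, 133 kHz]: 41.1 kHz, 47.7 kHz, 85.5 kHz, 92.1 kHz, 129.9 kHz.

41.1 kHz, 47.7 kHz, 85.5 kHz, 92.1 kHz, 129.9 kHz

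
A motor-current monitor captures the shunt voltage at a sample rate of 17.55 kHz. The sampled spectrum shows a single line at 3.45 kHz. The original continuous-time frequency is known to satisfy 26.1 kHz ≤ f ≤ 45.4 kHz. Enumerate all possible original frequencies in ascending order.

Frequencies that alias to 3.45 kHz are k·fs ± 3.45 kHz for integer k ≥ 0.
k=0: 3.45 kHz.
k=1: 14.1 kHz, 21 kHz.
k=2: 31.65 kHz, 38.55 kHz.
k=3: 49.2 kHz, 56.1 kHz.
Within [26.1 kHz, 45.4 kHz]: 31.65 kHz, 38.55 kHz.

31.65 kHz, 38.55 kHz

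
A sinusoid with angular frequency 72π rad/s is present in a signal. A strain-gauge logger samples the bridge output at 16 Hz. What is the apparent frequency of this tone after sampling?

4 Hz

ω = 72π rad/s → f = ω/(2π) = 36 Hz.
36 Hz mod fs = 4 Hz.
4 Hz ≤ fs/2 = 8 Hz, appears at 4 Hz.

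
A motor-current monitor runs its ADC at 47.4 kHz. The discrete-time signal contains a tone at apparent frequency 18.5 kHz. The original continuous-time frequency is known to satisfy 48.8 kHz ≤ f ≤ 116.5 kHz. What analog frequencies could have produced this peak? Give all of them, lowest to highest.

Frequencies that alias to 18.5 kHz are k·fs ± 18.5 kHz for integer k ≥ 0.
k=0: 18.5 kHz.
k=1: 28.9 kHz, 65.9 kHz.
k=2: 76.3 kHz, 113.3 kHz.
k=3: 123.7 kHz, 160.7 kHz.
Within [48.8 kHz, 116.5 kHz]: 65.9 kHz, 76.3 kHz, 113.3 kHz.

65.9 kHz, 76.3 kHz, 113.3 kHz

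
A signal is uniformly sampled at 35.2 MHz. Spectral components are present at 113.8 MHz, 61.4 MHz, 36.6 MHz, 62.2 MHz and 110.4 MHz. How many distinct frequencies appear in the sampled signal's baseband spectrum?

fs/2 = 17.6 MHz.
113.8 MHz mod fs = 8.2 MHz.
8.2 MHz ≤ fs/2 = 17.6 MHz, appears at 8.2 MHz.
61.4 MHz mod fs = 26.2 MHz.
26.2 MHz > fs/2 = 17.6 MHz, folds to fs − 26.2 MHz = 9 MHz.
36.6 MHz mod fs = 1.4 MHz.
1.4 MHz ≤ fs/2 = 17.6 MHz, appears at 1.4 MHz.
62.2 MHz mod fs = 27 MHz.
27 MHz > fs/2 = 17.6 MHz, folds to fs − 27 MHz = 8.2 MHz.
110.4 MHz mod fs = 4.8 MHz.
4.8 MHz ≤ fs/2 = 17.6 MHz, appears at 4.8 MHz.
Distinct values: {1.4 MHz, 4.8 MHz, 8.2 MHz, 9 MHz} → 4.

4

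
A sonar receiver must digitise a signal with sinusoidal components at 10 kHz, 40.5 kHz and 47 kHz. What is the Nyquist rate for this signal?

94 kHz

Highest-frequency component: 47 kHz.
Nyquist rate = 2 × 47 kHz = 94 kHz.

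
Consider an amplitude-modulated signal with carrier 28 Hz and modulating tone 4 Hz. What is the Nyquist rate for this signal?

64 Hz

AM sidebands sit at fc ± fm = 24 Hz and 32 Hz.
Highest-frequency component: 32 Hz.
Nyquist rate = 2 × 32 Hz = 64 Hz.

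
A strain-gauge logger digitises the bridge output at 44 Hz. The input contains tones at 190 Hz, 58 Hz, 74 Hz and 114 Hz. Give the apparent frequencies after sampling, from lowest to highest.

fs/2 = 22 Hz.
190 Hz mod fs = 14 Hz.
14 Hz ≤ fs/2 = 22 Hz, appears at 14 Hz.
58 Hz mod fs = 14 Hz.
14 Hz ≤ fs/2 = 22 Hz, appears at 14 Hz.
74 Hz mod fs = 30 Hz.
30 Hz > fs/2 = 22 Hz, folds to fs − 30 Hz = 14 Hz.
114 Hz mod fs = 26 Hz.
26 Hz > fs/2 = 22 Hz, folds to fs − 26 Hz = 18 Hz.
Distinct values: {14 Hz, 18 Hz}.

14 Hz, 18 Hz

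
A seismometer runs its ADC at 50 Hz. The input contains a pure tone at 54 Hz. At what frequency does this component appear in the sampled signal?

4 Hz

54 Hz mod fs = 4 Hz.
4 Hz ≤ fs/2 = 25 Hz, appears at 4 Hz.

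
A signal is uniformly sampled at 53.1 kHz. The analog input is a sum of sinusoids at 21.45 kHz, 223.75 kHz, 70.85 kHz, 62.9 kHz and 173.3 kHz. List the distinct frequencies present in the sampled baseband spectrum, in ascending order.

fs/2 = 26.55 kHz.
21.45 kHz ≤ fs/2 = 26.55 kHz, passes unchanged.
223.75 kHz mod fs = 11.35 kHz.
11.35 kHz ≤ fs/2 = 26.55 kHz, appears at 11.35 kHz.
70.85 kHz mod fs = 17.75 kHz.
17.75 kHz ≤ fs/2 = 26.55 kHz, appears at 17.75 kHz.
62.9 kHz mod fs = 9.8 kHz.
9.8 kHz ≤ fs/2 = 26.55 kHz, appears at 9.8 kHz.
173.3 kHz mod fs = 14 kHz.
14 kHz ≤ fs/2 = 26.55 kHz, appears at 14 kHz.
Distinct values: {9.8 kHz, 11.35 kHz, 14 kHz, 17.75 kHz, 21.45 kHz}.

9.8 kHz, 11.35 kHz, 14 kHz, 17.75 kHz, 21.45 kHz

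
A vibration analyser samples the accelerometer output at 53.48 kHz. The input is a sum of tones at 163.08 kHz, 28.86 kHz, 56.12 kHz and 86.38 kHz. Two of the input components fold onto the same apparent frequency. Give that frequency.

fs/2 = 26.74 kHz.
163.08 kHz mod fs = 2.64 kHz.
2.64 kHz ≤ fs/2 = 26.74 kHz, appears at 2.64 kHz.
28.86 kHz > fs/2 = 26.74 kHz, folds to fs − 28.86 kHz = 24.62 kHz.
56.12 kHz mod fs = 2.64 kHz.
2.64 kHz ≤ fs/2 = 26.74 kHz, appears at 2.64 kHz.
86.38 kHz mod fs = 32.9 kHz.
32.9 kHz > fs/2 = 26.74 kHz, folds to fs − 32.9 kHz = 20.58 kHz.
56.12 kHz and 163.08 kHz both map to 2.64 kHz.

2.64 kHz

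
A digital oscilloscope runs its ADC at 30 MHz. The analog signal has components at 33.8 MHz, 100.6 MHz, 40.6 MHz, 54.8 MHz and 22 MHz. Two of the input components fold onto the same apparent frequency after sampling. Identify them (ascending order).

40.6 MHz, 100.6 MHz

fs/2 = 15 MHz.
33.8 MHz mod fs = 3.8 MHz.
3.8 MHz ≤ fs/2 = 15 MHz, appears at 3.8 MHz.
100.6 MHz mod fs = 10.6 MHz.
10.6 MHz ≤ fs/2 = 15 MHz, appears at 10.6 MHz.
40.6 MHz mod fs = 10.6 MHz.
10.6 MHz ≤ fs/2 = 15 MHz, appears at 10.6 MHz.
54.8 MHz mod fs = 24.8 MHz.
24.8 MHz > fs/2 = 15 MHz, folds to fs − 24.8 MHz = 5.2 MHz.
22 MHz > fs/2 = 15 MHz, folds to fs − 22 MHz = 8 MHz.
40.6 MHz and 100.6 MHz both map to 10.6 MHz.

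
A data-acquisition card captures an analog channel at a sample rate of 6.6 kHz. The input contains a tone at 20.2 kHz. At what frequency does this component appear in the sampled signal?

0.4 kHz

20.2 kHz mod fs = 0.4 kHz.
0.4 kHz ≤ fs/2 = 3.3 kHz, appears at 0.4 kHz.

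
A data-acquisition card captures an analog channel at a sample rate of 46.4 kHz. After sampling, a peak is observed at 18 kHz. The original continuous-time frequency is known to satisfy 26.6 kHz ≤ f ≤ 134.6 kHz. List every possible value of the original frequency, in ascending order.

28.4 kHz, 64.4 kHz, 74.8 kHz, 110.8 kHz, 121.2 kHz

Frequencies that alias to 18 kHz are k·fs ± 18 kHz for integer k ≥ 0.
k=0: 18 kHz.
k=1: 28.4 kHz, 64.4 kHz.
k=2: 74.8 kHz, 110.8 kHz.
k=3: 121.2 kHz, 157.2 kHz.
k=4: 167.6 kHz, 203.6 kHz.
Within [26.6 kHz, 134.6 kHz]: 28.4 kHz, 64.4 kHz, 74.8 kHz, 110.8 kHz, 121.2 kHz.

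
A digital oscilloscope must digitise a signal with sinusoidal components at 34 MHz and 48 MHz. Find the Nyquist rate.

96 MHz

Highest-frequency component: 48 MHz.
Nyquist rate = 2 × 48 MHz = 96 MHz.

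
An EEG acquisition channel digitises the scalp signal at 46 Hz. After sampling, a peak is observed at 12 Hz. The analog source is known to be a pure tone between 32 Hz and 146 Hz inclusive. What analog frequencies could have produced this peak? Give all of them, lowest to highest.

Frequencies that alias to 12 Hz are k·fs ± 12 Hz for integer k ≥ 0.
k=0: 12 Hz.
k=1: 34 Hz, 58 Hz.
k=2: 80 Hz, 104 Hz.
k=3: 126 Hz, 150 Hz.
k=4: 172 Hz, 196 Hz.
Within [32 Hz, 146 Hz]: 34 Hz, 58 Hz, 80 Hz, 104 Hz, 126 Hz.

34 Hz, 58 Hz, 80 Hz, 104 Hz, 126 Hz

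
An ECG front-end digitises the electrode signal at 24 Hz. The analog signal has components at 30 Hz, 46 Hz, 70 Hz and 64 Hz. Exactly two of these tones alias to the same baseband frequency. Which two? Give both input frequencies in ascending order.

fs/2 = 12 Hz.
30 Hz mod fs = 6 Hz.
6 Hz ≤ fs/2 = 12 Hz, appears at 6 Hz.
46 Hz mod fs = 22 Hz.
22 Hz > fs/2 = 12 Hz, folds to fs − 22 Hz = 2 Hz.
70 Hz mod fs = 22 Hz.
22 Hz > fs/2 = 12 Hz, folds to fs − 22 Hz = 2 Hz.
64 Hz mod fs = 16 Hz.
16 Hz > fs/2 = 12 Hz, folds to fs − 16 Hz = 8 Hz.
46 Hz and 70 Hz both map to 2 Hz.

46 Hz, 70 Hz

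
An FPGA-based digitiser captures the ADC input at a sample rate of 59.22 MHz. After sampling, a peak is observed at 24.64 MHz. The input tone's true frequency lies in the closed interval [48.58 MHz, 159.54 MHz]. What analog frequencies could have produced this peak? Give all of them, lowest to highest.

83.86 MHz, 93.8 MHz, 143.08 MHz, 153.02 MHz

Frequencies that alias to 24.64 MHz are k·fs ± 24.64 MHz for integer k ≥ 0.
k=0: 24.64 MHz.
k=1: 34.58 MHz, 83.86 MHz.
k=2: 93.8 MHz, 143.08 MHz.
k=3: 153.02 MHz, 202.3 MHz.
k=4: 212.24 MHz, 261.52 MHz.
Within [48.58 MHz, 159.54 MHz]: 83.86 MHz, 93.8 MHz, 143.08 MHz, 153.02 MHz.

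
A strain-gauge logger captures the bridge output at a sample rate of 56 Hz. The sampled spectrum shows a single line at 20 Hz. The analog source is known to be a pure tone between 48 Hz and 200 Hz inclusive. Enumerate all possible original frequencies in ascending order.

76 Hz, 92 Hz, 132 Hz, 148 Hz, 188 Hz

Frequencies that alias to 20 Hz are k·fs ± 20 Hz for integer k ≥ 0.
k=0: 20 Hz.
k=1: 36 Hz, 76 Hz.
k=2: 92 Hz, 132 Hz.
k=3: 148 Hz, 188 Hz.
k=4: 204 Hz, 244 Hz.
Within [48 Hz, 200 Hz]: 76 Hz, 92 Hz, 132 Hz, 148 Hz, 188 Hz.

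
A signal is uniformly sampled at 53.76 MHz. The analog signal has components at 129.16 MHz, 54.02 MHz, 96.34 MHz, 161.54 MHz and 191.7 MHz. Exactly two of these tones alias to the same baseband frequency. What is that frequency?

0.26 MHz

fs/2 = 26.88 MHz.
129.16 MHz mod fs = 21.64 MHz.
21.64 MHz ≤ fs/2 = 26.88 MHz, appears at 21.64 MHz.
54.02 MHz mod fs = 0.26 MHz.
0.26 MHz ≤ fs/2 = 26.88 MHz, appears at 0.26 MHz.
96.34 MHz mod fs = 42.58 MHz.
42.58 MHz > fs/2 = 26.88 MHz, folds to fs − 42.58 MHz = 11.18 MHz.
161.54 MHz mod fs = 0.26 MHz.
0.26 MHz ≤ fs/2 = 26.88 MHz, appears at 0.26 MHz.
191.7 MHz mod fs = 30.42 MHz.
30.42 MHz > fs/2 = 26.88 MHz, folds to fs − 30.42 MHz = 23.34 MHz.
54.02 MHz and 161.54 MHz both map to 0.26 MHz.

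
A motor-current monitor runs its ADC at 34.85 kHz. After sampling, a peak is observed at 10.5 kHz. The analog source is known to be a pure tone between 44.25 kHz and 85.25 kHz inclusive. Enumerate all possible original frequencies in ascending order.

45.35 kHz, 59.2 kHz, 80.2 kHz

Frequencies that alias to 10.5 kHz are k·fs ± 10.5 kHz for integer k ≥ 0.
k=0: 10.5 kHz.
k=1: 24.35 kHz, 45.35 kHz.
k=2: 59.2 kHz, 80.2 kHz.
k=3: 94.05 kHz, 115.05 kHz.
Within [44.25 kHz, 85.25 kHz]: 45.35 kHz, 59.2 kHz, 80.2 kHz.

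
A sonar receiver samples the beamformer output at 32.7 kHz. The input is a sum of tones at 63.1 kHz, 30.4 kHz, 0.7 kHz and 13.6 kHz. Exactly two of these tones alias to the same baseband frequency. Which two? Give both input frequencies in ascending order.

fs/2 = 16.35 kHz.
63.1 kHz mod fs = 30.4 kHz.
30.4 kHz > fs/2 = 16.35 kHz, folds to fs − 30.4 kHz = 2.3 kHz.
30.4 kHz > fs/2 = 16.35 kHz, folds to fs − 30.4 kHz = 2.3 kHz.
0.7 kHz ≤ fs/2 = 16.35 kHz, passes unchanged.
13.6 kHz ≤ fs/2 = 16.35 kHz, passes unchanged.
30.4 kHz and 63.1 kHz both map to 2.3 kHz.

30.4 kHz, 63.1 kHz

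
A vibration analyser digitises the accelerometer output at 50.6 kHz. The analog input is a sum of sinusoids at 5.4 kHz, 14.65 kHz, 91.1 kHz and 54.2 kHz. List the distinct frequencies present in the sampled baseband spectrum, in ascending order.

fs/2 = 25.3 kHz.
5.4 kHz ≤ fs/2 = 25.3 kHz, passes unchanged.
14.65 kHz ≤ fs/2 = 25.3 kHz, passes unchanged.
91.1 kHz mod fs = 40.5 kHz.
40.5 kHz > fs/2 = 25.3 kHz, folds to fs − 40.5 kHz = 10.1 kHz.
54.2 kHz mod fs = 3.6 kHz.
3.6 kHz ≤ fs/2 = 25.3 kHz, appears at 3.6 kHz.
Distinct values: {3.6 kHz, 5.4 kHz, 10.1 kHz, 14.65 kHz}.

3.6 kHz, 5.4 kHz, 10.1 kHz, 14.65 kHz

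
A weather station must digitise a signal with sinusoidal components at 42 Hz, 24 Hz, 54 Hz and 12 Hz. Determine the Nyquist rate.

Highest-frequency component: 54 Hz.
Nyquist rate = 2 × 54 Hz = 108 Hz.

108 Hz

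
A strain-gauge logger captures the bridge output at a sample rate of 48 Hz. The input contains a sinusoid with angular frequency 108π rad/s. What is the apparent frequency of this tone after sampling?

ω = 108π rad/s → f = ω/(2π) = 54 Hz.
54 Hz mod fs = 6 Hz.
6 Hz ≤ fs/2 = 24 Hz, appears at 6 Hz.

6 Hz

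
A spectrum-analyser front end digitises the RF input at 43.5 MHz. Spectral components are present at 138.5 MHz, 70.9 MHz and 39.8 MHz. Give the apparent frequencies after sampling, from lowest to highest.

3.7 MHz, 8 MHz, 16.1 MHz

fs/2 = 21.75 MHz.
138.5 MHz mod fs = 8 MHz.
8 MHz ≤ fs/2 = 21.75 MHz, appears at 8 MHz.
70.9 MHz mod fs = 27.4 MHz.
27.4 MHz > fs/2 = 21.75 MHz, folds to fs − 27.4 MHz = 16.1 MHz.
39.8 MHz > fs/2 = 21.75 MHz, folds to fs − 39.8 MHz = 3.7 MHz.
Distinct values: {3.7 MHz, 8 MHz, 16.1 MHz}.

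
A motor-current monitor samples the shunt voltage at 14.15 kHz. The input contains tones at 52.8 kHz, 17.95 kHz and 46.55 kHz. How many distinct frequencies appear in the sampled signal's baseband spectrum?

2

fs/2 = 7.075 kHz.
52.8 kHz mod fs = 10.35 kHz.
10.35 kHz > fs/2 = 7.075 kHz, folds to fs − 10.35 kHz = 3.8 kHz.
17.95 kHz mod fs = 3.8 kHz.
3.8 kHz ≤ fs/2 = 7.075 kHz, appears at 3.8 kHz.
46.55 kHz mod fs = 4.1 kHz.
4.1 kHz ≤ fs/2 = 7.075 kHz, appears at 4.1 kHz.
Distinct values: {3.8 kHz, 4.1 kHz} → 2.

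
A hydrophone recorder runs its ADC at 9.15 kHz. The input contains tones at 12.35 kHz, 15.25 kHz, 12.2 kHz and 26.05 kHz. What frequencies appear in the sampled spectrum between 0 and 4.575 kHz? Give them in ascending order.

1.4 kHz, 3.05 kHz, 3.2 kHz

fs/2 = 4.575 kHz.
12.35 kHz mod fs = 3.2 kHz.
3.2 kHz ≤ fs/2 = 4.575 kHz, appears at 3.2 kHz.
15.25 kHz mod fs = 6.1 kHz.
6.1 kHz > fs/2 = 4.575 kHz, folds to fs − 6.1 kHz = 3.05 kHz.
12.2 kHz mod fs = 3.05 kHz.
3.05 kHz ≤ fs/2 = 4.575 kHz, appears at 3.05 kHz.
26.05 kHz mod fs = 7.75 kHz.
7.75 kHz > fs/2 = 4.575 kHz, folds to fs − 7.75 kHz = 1.4 kHz.
Distinct values: {1.4 kHz, 3.05 kHz, 3.2 kHz}.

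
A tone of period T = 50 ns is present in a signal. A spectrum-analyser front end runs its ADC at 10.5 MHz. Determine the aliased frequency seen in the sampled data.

T = 50 ns → f = 1/T = 20 MHz.
20 MHz mod fs = 9.5 MHz.
9.5 MHz > fs/2 = 5.25 MHz, folds to fs − 9.5 MHz = 1 MHz.

1 MHz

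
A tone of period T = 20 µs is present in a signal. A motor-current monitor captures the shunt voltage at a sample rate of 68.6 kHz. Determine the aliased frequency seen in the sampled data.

T = 20 µs → f = 1/T = 50 kHz.
50 kHz > fs/2 = 34.3 kHz, folds to fs − 50 kHz = 18.6 kHz.

18.6 kHz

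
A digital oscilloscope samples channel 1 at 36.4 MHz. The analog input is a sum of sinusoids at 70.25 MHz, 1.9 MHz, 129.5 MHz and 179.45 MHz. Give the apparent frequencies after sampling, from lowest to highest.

fs/2 = 18.2 MHz.
70.25 MHz mod fs = 33.85 MHz.
33.85 MHz > fs/2 = 18.2 MHz, folds to fs − 33.85 MHz = 2.55 MHz.
1.9 MHz ≤ fs/2 = 18.2 MHz, passes unchanged.
129.5 MHz mod fs = 20.3 MHz.
20.3 MHz > fs/2 = 18.2 MHz, folds to fs − 20.3 MHz = 16.1 MHz.
179.45 MHz mod fs = 33.85 MHz.
33.85 MHz > fs/2 = 18.2 MHz, folds to fs − 33.85 MHz = 2.55 MHz.
Distinct values: {1.9 MHz, 2.55 MHz, 16.1 MHz}.

1.9 MHz, 2.55 MHz, 16.1 MHz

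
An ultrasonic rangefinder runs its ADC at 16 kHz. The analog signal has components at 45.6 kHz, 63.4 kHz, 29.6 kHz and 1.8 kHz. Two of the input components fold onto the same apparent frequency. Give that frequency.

fs/2 = 8 kHz.
45.6 kHz mod fs = 13.6 kHz.
13.6 kHz > fs/2 = 8 kHz, folds to fs − 13.6 kHz = 2.4 kHz.
63.4 kHz mod fs = 15.4 kHz.
15.4 kHz > fs/2 = 8 kHz, folds to fs − 15.4 kHz = 0.6 kHz.
29.6 kHz mod fs = 13.6 kHz.
13.6 kHz > fs/2 = 8 kHz, folds to fs − 13.6 kHz = 2.4 kHz.
1.8 kHz ≤ fs/2 = 8 kHz, passes unchanged.
29.6 kHz and 45.6 kHz both map to 2.4 kHz.

2.4 kHz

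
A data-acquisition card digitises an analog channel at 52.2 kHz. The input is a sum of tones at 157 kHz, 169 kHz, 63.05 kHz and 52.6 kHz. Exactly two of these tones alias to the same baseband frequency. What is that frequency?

fs/2 = 26.1 kHz.
157 kHz mod fs = 0.4 kHz.
0.4 kHz ≤ fs/2 = 26.1 kHz, appears at 0.4 kHz.
169 kHz mod fs = 12.4 kHz.
12.4 kHz ≤ fs/2 = 26.1 kHz, appears at 12.4 kHz.
63.05 kHz mod fs = 10.85 kHz.
10.85 kHz ≤ fs/2 = 26.1 kHz, appears at 10.85 kHz.
52.6 kHz mod fs = 0.4 kHz.
0.4 kHz ≤ fs/2 = 26.1 kHz, appears at 0.4 kHz.
52.6 kHz and 157 kHz both map to 0.4 kHz.

0.4 kHz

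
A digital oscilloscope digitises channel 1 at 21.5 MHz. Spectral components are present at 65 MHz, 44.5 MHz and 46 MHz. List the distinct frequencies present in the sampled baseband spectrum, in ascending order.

0.5 MHz, 1.5 MHz, 3 MHz

fs/2 = 10.75 MHz.
65 MHz mod fs = 0.5 MHz.
0.5 MHz ≤ fs/2 = 10.75 MHz, appears at 0.5 MHz.
44.5 MHz mod fs = 1.5 MHz.
1.5 MHz ≤ fs/2 = 10.75 MHz, appears at 1.5 MHz.
46 MHz mod fs = 3 MHz.
3 MHz ≤ fs/2 = 10.75 MHz, appears at 3 MHz.
Distinct values: {0.5 MHz, 1.5 MHz, 3 MHz}.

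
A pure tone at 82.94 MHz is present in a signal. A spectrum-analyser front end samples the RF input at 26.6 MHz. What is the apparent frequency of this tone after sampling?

82.94 MHz mod fs = 3.14 MHz.
3.14 MHz ≤ fs/2 = 13.3 MHz, appears at 3.14 MHz.

3.14 MHz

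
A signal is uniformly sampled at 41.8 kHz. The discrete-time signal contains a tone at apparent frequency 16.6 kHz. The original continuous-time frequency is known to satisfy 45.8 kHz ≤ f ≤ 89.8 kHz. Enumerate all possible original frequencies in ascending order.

Frequencies that alias to 16.6 kHz are k·fs ± 16.6 kHz for integer k ≥ 0.
k=0: 16.6 kHz.
k=1: 25.2 kHz, 58.4 kHz.
k=2: 67 kHz, 100.2 kHz.
k=3: 108.8 kHz, 142 kHz.
Within [45.8 kHz, 89.8 kHz]: 58.4 kHz, 67 kHz.

58.4 kHz, 67 kHz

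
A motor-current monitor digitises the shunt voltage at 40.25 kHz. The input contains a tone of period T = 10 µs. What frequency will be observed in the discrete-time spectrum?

19.5 kHz

T = 10 µs → f = 1/T = 100 kHz.
100 kHz mod fs = 19.5 kHz.
19.5 kHz ≤ fs/2 = 20.125 kHz, appears at 19.5 kHz.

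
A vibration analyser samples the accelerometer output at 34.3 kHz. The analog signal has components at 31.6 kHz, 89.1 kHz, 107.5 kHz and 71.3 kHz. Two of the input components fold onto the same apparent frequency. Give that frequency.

fs/2 = 17.15 kHz.
31.6 kHz > fs/2 = 17.15 kHz, folds to fs − 31.6 kHz = 2.7 kHz.
89.1 kHz mod fs = 20.5 kHz.
20.5 kHz > fs/2 = 17.15 kHz, folds to fs − 20.5 kHz = 13.8 kHz.
107.5 kHz mod fs = 4.6 kHz.
4.6 kHz ≤ fs/2 = 17.15 kHz, appears at 4.6 kHz.
71.3 kHz mod fs = 2.7 kHz.
2.7 kHz ≤ fs/2 = 17.15 kHz, appears at 2.7 kHz.
31.6 kHz and 71.3 kHz both map to 2.7 kHz.

2.7 kHz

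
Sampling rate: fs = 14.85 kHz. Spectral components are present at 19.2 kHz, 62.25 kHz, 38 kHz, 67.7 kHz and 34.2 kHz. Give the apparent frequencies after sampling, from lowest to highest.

2.85 kHz, 4.35 kHz, 4.5 kHz, 6.55 kHz

fs/2 = 7.425 kHz.
19.2 kHz mod fs = 4.35 kHz.
4.35 kHz ≤ fs/2 = 7.425 kHz, appears at 4.35 kHz.
62.25 kHz mod fs = 2.85 kHz.
2.85 kHz ≤ fs/2 = 7.425 kHz, appears at 2.85 kHz.
38 kHz mod fs = 8.3 kHz.
8.3 kHz > fs/2 = 7.425 kHz, folds to fs − 8.3 kHz = 6.55 kHz.
67.7 kHz mod fs = 8.3 kHz.
8.3 kHz > fs/2 = 7.425 kHz, folds to fs − 8.3 kHz = 6.55 kHz.
34.2 kHz mod fs = 4.5 kHz.
4.5 kHz ≤ fs/2 = 7.425 kHz, appears at 4.5 kHz.
Distinct values: {2.85 kHz, 4.35 kHz, 4.5 kHz, 6.55 kHz}.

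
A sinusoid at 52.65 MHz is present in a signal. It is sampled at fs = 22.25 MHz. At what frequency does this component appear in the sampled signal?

52.65 MHz mod fs = 8.15 MHz.
8.15 MHz ≤ fs/2 = 11.125 MHz, appears at 8.15 MHz.

8.15 MHz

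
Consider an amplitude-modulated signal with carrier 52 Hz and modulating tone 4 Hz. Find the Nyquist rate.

112 Hz

AM sidebands sit at fc ± fm = 48 Hz and 56 Hz.
Highest-frequency component: 56 Hz.
Nyquist rate = 2 × 56 Hz = 112 Hz.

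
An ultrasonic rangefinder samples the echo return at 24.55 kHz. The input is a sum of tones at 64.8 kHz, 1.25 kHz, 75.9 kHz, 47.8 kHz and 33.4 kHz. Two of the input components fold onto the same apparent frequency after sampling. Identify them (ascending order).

33.4 kHz, 64.8 kHz

fs/2 = 12.275 kHz.
64.8 kHz mod fs = 15.7 kHz.
15.7 kHz > fs/2 = 12.275 kHz, folds to fs − 15.7 kHz = 8.85 kHz.
1.25 kHz ≤ fs/2 = 12.275 kHz, passes unchanged.
75.9 kHz mod fs = 2.25 kHz.
2.25 kHz ≤ fs/2 = 12.275 kHz, appears at 2.25 kHz.
47.8 kHz mod fs = 23.25 kHz.
23.25 kHz > fs/2 = 12.275 kHz, folds to fs − 23.25 kHz = 1.3 kHz.
33.4 kHz mod fs = 8.85 kHz.
8.85 kHz ≤ fs/2 = 12.275 kHz, appears at 8.85 kHz.
33.4 kHz and 64.8 kHz both map to 8.85 kHz.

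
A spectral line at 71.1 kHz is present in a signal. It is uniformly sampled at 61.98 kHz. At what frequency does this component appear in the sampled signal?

71.1 kHz mod fs = 9.12 kHz.
9.12 kHz ≤ fs/2 = 30.99 kHz, appears at 9.12 kHz.

9.12 kHz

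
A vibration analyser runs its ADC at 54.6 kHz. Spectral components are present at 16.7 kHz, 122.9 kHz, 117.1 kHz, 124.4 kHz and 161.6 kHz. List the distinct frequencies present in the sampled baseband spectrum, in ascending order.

fs/2 = 27.3 kHz.
16.7 kHz ≤ fs/2 = 27.3 kHz, passes unchanged.
122.9 kHz mod fs = 13.7 kHz.
13.7 kHz ≤ fs/2 = 27.3 kHz, appears at 13.7 kHz.
117.1 kHz mod fs = 7.9 kHz.
7.9 kHz ≤ fs/2 = 27.3 kHz, appears at 7.9 kHz.
124.4 kHz mod fs = 15.2 kHz.
15.2 kHz ≤ fs/2 = 27.3 kHz, appears at 15.2 kHz.
161.6 kHz mod fs = 52.4 kHz.
52.4 kHz > fs/2 = 27.3 kHz, folds to fs − 52.4 kHz = 2.2 kHz.
Distinct values: {2.2 kHz, 7.9 kHz, 13.7 kHz, 15.2 kHz, 16.7 kHz}.

2.2 kHz, 7.9 kHz, 13.7 kHz, 15.2 kHz, 16.7 kHz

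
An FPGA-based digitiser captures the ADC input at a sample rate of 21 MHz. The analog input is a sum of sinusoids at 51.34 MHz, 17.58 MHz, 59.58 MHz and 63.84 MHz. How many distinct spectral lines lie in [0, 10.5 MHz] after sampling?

fs/2 = 10.5 MHz.
51.34 MHz mod fs = 9.34 MHz.
9.34 MHz ≤ fs/2 = 10.5 MHz, appears at 9.34 MHz.
17.58 MHz > fs/2 = 10.5 MHz, folds to fs − 17.58 MHz = 3.42 MHz.
59.58 MHz mod fs = 17.58 MHz.
17.58 MHz > fs/2 = 10.5 MHz, folds to fs − 17.58 MHz = 3.42 MHz.
63.84 MHz mod fs = 0.84 MHz.
0.84 MHz ≤ fs/2 = 10.5 MHz, appears at 0.84 MHz.
Distinct values: {0.84 MHz, 3.42 MHz, 9.34 MHz} → 3.

3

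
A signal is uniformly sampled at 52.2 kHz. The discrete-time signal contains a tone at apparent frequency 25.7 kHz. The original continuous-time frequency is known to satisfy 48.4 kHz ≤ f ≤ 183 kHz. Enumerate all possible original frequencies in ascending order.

Frequencies that alias to 25.7 kHz are k·fs ± 25.7 kHz for integer k ≥ 0.
k=0: 25.7 kHz.
k=1: 26.5 kHz, 77.9 kHz.
k=2: 78.7 kHz, 130.1 kHz.
k=3: 130.9 kHz, 182.3 kHz.
k=4: 183.1 kHz, 234.5 kHz.
Within [48.4 kHz, 183 kHz]: 77.9 kHz, 78.7 kHz, 130.1 kHz, 130.9 kHz, 182.3 kHz.

77.9 kHz, 78.7 kHz, 130.1 kHz, 130.9 kHz, 182.3 kHz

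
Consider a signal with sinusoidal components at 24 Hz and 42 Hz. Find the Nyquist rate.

Highest-frequency component: 42 Hz.
Nyquist rate = 2 × 42 Hz = 84 Hz.

84 Hz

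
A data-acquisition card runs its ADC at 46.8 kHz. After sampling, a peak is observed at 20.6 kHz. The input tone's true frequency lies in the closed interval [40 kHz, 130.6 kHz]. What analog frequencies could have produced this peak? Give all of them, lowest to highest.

67.4 kHz, 73 kHz, 114.2 kHz, 119.8 kHz

Frequencies that alias to 20.6 kHz are k·fs ± 20.6 kHz for integer k ≥ 0.
k=0: 20.6 kHz.
k=1: 26.2 kHz, 67.4 kHz.
k=2: 73 kHz, 114.2 kHz.
k=3: 119.8 kHz, 161 kHz.
k=4: 166.6 kHz, 207.8 kHz.
Within [40 kHz, 130.6 kHz]: 67.4 kHz, 73 kHz, 114.2 kHz, 119.8 kHz.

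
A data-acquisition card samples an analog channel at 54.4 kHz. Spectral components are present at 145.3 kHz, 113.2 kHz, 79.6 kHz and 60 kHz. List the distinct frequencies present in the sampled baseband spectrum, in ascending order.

fs/2 = 27.2 kHz.
145.3 kHz mod fs = 36.5 kHz.
36.5 kHz > fs/2 = 27.2 kHz, folds to fs − 36.5 kHz = 17.9 kHz.
113.2 kHz mod fs = 4.4 kHz.
4.4 kHz ≤ fs/2 = 27.2 kHz, appears at 4.4 kHz.
79.6 kHz mod fs = 25.2 kHz.
25.2 kHz ≤ fs/2 = 27.2 kHz, appears at 25.2 kHz.
60 kHz mod fs = 5.6 kHz.
5.6 kHz ≤ fs/2 = 27.2 kHz, appears at 5.6 kHz.
Distinct values: {4.4 kHz, 5.6 kHz, 17.9 kHz, 25.2 kHz}.

4.4 kHz, 5.6 kHz, 17.9 kHz, 25.2 kHz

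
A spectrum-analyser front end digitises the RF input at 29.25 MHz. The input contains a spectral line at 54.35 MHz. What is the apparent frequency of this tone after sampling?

54.35 MHz mod fs = 25.1 MHz.
25.1 MHz > fs/2 = 14.625 MHz, folds to fs − 25.1 MHz = 4.15 MHz.

4.15 MHz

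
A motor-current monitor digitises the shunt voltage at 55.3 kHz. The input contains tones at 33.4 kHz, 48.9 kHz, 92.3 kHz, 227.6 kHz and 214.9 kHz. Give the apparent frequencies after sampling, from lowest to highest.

6.3 kHz, 6.4 kHz, 18.3 kHz, 21.9 kHz

fs/2 = 27.65 kHz.
33.4 kHz > fs/2 = 27.65 kHz, folds to fs − 33.4 kHz = 21.9 kHz.
48.9 kHz > fs/2 = 27.65 kHz, folds to fs − 48.9 kHz = 6.4 kHz.
92.3 kHz mod fs = 37 kHz.
37 kHz > fs/2 = 27.65 kHz, folds to fs − 37 kHz = 18.3 kHz.
227.6 kHz mod fs = 6.4 kHz.
6.4 kHz ≤ fs/2 = 27.65 kHz, appears at 6.4 kHz.
214.9 kHz mod fs = 49 kHz.
49 kHz > fs/2 = 27.65 kHz, folds to fs − 49 kHz = 6.3 kHz.
Distinct values: {6.3 kHz, 6.4 kHz, 18.3 kHz, 21.9 kHz}.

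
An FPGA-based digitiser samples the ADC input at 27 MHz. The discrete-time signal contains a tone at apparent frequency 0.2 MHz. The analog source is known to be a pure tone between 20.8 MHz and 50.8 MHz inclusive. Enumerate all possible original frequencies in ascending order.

Frequencies that alias to 0.2 MHz are k·fs ± 0.2 MHz for integer k ≥ 0.
k=0: 0.2 MHz.
k=1: 26.8 MHz, 27.2 MHz.
k=2: 53.8 MHz, 54.2 MHz.
Within [20.8 MHz, 50.8 MHz]: 26.8 MHz, 27.2 MHz.

26.8 MHz, 27.2 MHz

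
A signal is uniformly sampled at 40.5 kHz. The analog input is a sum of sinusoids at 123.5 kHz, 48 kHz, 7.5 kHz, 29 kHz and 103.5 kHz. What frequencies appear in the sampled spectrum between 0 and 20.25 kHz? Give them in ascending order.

2 kHz, 7.5 kHz, 11.5 kHz, 18 kHz

fs/2 = 20.25 kHz.
123.5 kHz mod fs = 2 kHz.
2 kHz ≤ fs/2 = 20.25 kHz, appears at 2 kHz.
48 kHz mod fs = 7.5 kHz.
7.5 kHz ≤ fs/2 = 20.25 kHz, appears at 7.5 kHz.
7.5 kHz ≤ fs/2 = 20.25 kHz, passes unchanged.
29 kHz > fs/2 = 20.25 kHz, folds to fs − 29 kHz = 11.5 kHz.
103.5 kHz mod fs = 22.5 kHz.
22.5 kHz > fs/2 = 20.25 kHz, folds to fs − 22.5 kHz = 18 kHz.
Distinct values: {2 kHz, 7.5 kHz, 11.5 kHz, 18 kHz}.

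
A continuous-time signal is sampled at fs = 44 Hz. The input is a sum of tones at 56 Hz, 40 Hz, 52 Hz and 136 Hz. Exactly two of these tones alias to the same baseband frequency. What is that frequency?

fs/2 = 22 Hz.
56 Hz mod fs = 12 Hz.
12 Hz ≤ fs/2 = 22 Hz, appears at 12 Hz.
40 Hz > fs/2 = 22 Hz, folds to fs − 40 Hz = 4 Hz.
52 Hz mod fs = 8 Hz.
8 Hz ≤ fs/2 = 22 Hz, appears at 8 Hz.
136 Hz mod fs = 4 Hz.
4 Hz ≤ fs/2 = 22 Hz, appears at 4 Hz.
40 Hz and 136 Hz both map to 4 Hz.

4 Hz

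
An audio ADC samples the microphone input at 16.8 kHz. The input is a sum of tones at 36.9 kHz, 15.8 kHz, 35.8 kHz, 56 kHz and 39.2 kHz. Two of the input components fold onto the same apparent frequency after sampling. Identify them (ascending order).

39.2 kHz, 56 kHz

fs/2 = 8.4 kHz.
36.9 kHz mod fs = 3.3 kHz.
3.3 kHz ≤ fs/2 = 8.4 kHz, appears at 3.3 kHz.
15.8 kHz > fs/2 = 8.4 kHz, folds to fs − 15.8 kHz = 1 kHz.
35.8 kHz mod fs = 2.2 kHz.
2.2 kHz ≤ fs/2 = 8.4 kHz, appears at 2.2 kHz.
56 kHz mod fs = 5.6 kHz.
5.6 kHz ≤ fs/2 = 8.4 kHz, appears at 5.6 kHz.
39.2 kHz mod fs = 5.6 kHz.
5.6 kHz ≤ fs/2 = 8.4 kHz, appears at 5.6 kHz.
39.2 kHz and 56 kHz both map to 5.6 kHz.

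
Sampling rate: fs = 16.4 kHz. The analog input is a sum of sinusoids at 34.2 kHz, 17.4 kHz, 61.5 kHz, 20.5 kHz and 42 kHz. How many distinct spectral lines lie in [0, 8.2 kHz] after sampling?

4

fs/2 = 8.2 kHz.
34.2 kHz mod fs = 1.4 kHz.
1.4 kHz ≤ fs/2 = 8.2 kHz, appears at 1.4 kHz.
17.4 kHz mod fs = 1 kHz.
1 kHz ≤ fs/2 = 8.2 kHz, appears at 1 kHz.
61.5 kHz mod fs = 12.3 kHz.
12.3 kHz > fs/2 = 8.2 kHz, folds to fs − 12.3 kHz = 4.1 kHz.
20.5 kHz mod fs = 4.1 kHz.
4.1 kHz ≤ fs/2 = 8.2 kHz, appears at 4.1 kHz.
42 kHz mod fs = 9.2 kHz.
9.2 kHz > fs/2 = 8.2 kHz, folds to fs − 9.2 kHz = 7.2 kHz.
Distinct values: {1 kHz, 1.4 kHz, 4.1 kHz, 7.2 kHz} → 4.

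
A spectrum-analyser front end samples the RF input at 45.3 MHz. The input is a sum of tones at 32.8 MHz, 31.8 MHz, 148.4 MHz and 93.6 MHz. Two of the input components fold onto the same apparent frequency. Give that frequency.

fs/2 = 22.65 MHz.
32.8 MHz > fs/2 = 22.65 MHz, folds to fs − 32.8 MHz = 12.5 MHz.
31.8 MHz > fs/2 = 22.65 MHz, folds to fs − 31.8 MHz = 13.5 MHz.
148.4 MHz mod fs = 12.5 MHz.
12.5 MHz ≤ fs/2 = 22.65 MHz, appears at 12.5 MHz.
93.6 MHz mod fs = 3 MHz.
3 MHz ≤ fs/2 = 22.65 MHz, appears at 3 MHz.
32.8 MHz and 148.4 MHz both map to 12.5 MHz.

12.5 MHz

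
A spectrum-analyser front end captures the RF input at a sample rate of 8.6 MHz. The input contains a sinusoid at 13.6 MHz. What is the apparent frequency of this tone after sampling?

13.6 MHz mod fs = 5 MHz.
5 MHz > fs/2 = 4.3 MHz, folds to fs − 5 MHz = 3.6 MHz.

3.6 MHz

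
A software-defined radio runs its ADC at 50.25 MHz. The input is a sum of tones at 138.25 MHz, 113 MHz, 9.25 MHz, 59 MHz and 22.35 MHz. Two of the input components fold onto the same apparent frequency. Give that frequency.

fs/2 = 25.125 MHz.
138.25 MHz mod fs = 37.75 MHz.
37.75 MHz > fs/2 = 25.125 MHz, folds to fs − 37.75 MHz = 12.5 MHz.
113 MHz mod fs = 12.5 MHz.
12.5 MHz ≤ fs/2 = 25.125 MHz, appears at 12.5 MHz.
9.25 MHz ≤ fs/2 = 25.125 MHz, passes unchanged.
59 MHz mod fs = 8.75 MHz.
8.75 MHz ≤ fs/2 = 25.125 MHz, appears at 8.75 MHz.
22.35 MHz ≤ fs/2 = 25.125 MHz, passes unchanged.
113 MHz and 138.25 MHz both map to 12.5 MHz.

12.5 MHz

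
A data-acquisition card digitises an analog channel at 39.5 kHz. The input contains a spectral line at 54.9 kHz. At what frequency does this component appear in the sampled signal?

15.4 kHz

54.9 kHz mod fs = 15.4 kHz.
15.4 kHz ≤ fs/2 = 19.75 kHz, appears at 15.4 kHz.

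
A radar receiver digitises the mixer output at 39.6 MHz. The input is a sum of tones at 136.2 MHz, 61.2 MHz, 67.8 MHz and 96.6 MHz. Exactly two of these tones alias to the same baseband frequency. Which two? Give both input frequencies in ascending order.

96.6 MHz, 136.2 MHz

fs/2 = 19.8 MHz.
136.2 MHz mod fs = 17.4 MHz.
17.4 MHz ≤ fs/2 = 19.8 MHz, appears at 17.4 MHz.
61.2 MHz mod fs = 21.6 MHz.
21.6 MHz > fs/2 = 19.8 MHz, folds to fs − 21.6 MHz = 18 MHz.
67.8 MHz mod fs = 28.2 MHz.
28.2 MHz > fs/2 = 19.8 MHz, folds to fs − 28.2 MHz = 11.4 MHz.
96.6 MHz mod fs = 17.4 MHz.
17.4 MHz ≤ fs/2 = 19.8 MHz, appears at 17.4 MHz.
96.6 MHz and 136.2 MHz both map to 17.4 MHz.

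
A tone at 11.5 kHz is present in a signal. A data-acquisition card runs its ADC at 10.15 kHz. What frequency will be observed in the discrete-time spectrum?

1.35 kHz

11.5 kHz mod fs = 1.35 kHz.
1.35 kHz ≤ fs/2 = 5.075 kHz, appears at 1.35 kHz.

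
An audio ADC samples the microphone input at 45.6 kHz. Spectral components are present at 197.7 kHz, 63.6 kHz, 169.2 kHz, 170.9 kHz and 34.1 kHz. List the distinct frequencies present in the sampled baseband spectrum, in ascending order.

fs/2 = 22.8 kHz.
197.7 kHz mod fs = 15.3 kHz.
15.3 kHz ≤ fs/2 = 22.8 kHz, appears at 15.3 kHz.
63.6 kHz mod fs = 18 kHz.
18 kHz ≤ fs/2 = 22.8 kHz, appears at 18 kHz.
169.2 kHz mod fs = 32.4 kHz.
32.4 kHz > fs/2 = 22.8 kHz, folds to fs − 32.4 kHz = 13.2 kHz.
170.9 kHz mod fs = 34.1 kHz.
34.1 kHz > fs/2 = 22.8 kHz, folds to fs − 34.1 kHz = 11.5 kHz.
34.1 kHz > fs/2 = 22.8 kHz, folds to fs − 34.1 kHz = 11.5 kHz.
Distinct values: {11.5 kHz, 13.2 kHz, 15.3 kHz, 18 kHz}.

11.5 kHz, 13.2 kHz, 15.3 kHz, 18 kHz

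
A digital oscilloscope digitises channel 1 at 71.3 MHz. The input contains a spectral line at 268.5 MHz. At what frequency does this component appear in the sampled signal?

268.5 MHz mod fs = 54.6 MHz.
54.6 MHz > fs/2 = 35.65 MHz, folds to fs − 54.6 MHz = 16.7 MHz.

16.7 MHz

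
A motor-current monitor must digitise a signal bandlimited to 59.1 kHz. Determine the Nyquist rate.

Nyquist rate = 2 × 59.1 kHz = 118.2 kHz.

118.2 kHz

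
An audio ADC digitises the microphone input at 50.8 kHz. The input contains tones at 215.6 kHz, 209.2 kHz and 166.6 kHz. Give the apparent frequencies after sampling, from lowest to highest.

fs/2 = 25.4 kHz.
215.6 kHz mod fs = 12.4 kHz.
12.4 kHz ≤ fs/2 = 25.4 kHz, appears at 12.4 kHz.
209.2 kHz mod fs = 6 kHz.
6 kHz ≤ fs/2 = 25.4 kHz, appears at 6 kHz.
166.6 kHz mod fs = 14.2 kHz.
14.2 kHz ≤ fs/2 = 25.4 kHz, appears at 14.2 kHz.
Distinct values: {6 kHz, 12.4 kHz, 14.2 kHz}.

6 kHz, 12.4 kHz, 14.2 kHz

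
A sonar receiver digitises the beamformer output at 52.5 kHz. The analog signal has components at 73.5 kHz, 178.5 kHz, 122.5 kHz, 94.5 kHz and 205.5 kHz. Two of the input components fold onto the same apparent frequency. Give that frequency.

21 kHz

fs/2 = 26.25 kHz.
73.5 kHz mod fs = 21 kHz.
21 kHz ≤ fs/2 = 26.25 kHz, appears at 21 kHz.
178.5 kHz mod fs = 21 kHz.
21 kHz ≤ fs/2 = 26.25 kHz, appears at 21 kHz.
122.5 kHz mod fs = 17.5 kHz.
17.5 kHz ≤ fs/2 = 26.25 kHz, appears at 17.5 kHz.
94.5 kHz mod fs = 42 kHz.
42 kHz > fs/2 = 26.25 kHz, folds to fs − 42 kHz = 10.5 kHz.
205.5 kHz mod fs = 48 kHz.
48 kHz > fs/2 = 26.25 kHz, folds to fs − 48 kHz = 4.5 kHz.
73.5 kHz and 178.5 kHz both map to 21 kHz.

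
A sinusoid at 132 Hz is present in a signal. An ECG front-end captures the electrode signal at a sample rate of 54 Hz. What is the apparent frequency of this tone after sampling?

132 Hz mod fs = 24 Hz.
24 Hz ≤ fs/2 = 27 Hz, appears at 24 Hz.

24 Hz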